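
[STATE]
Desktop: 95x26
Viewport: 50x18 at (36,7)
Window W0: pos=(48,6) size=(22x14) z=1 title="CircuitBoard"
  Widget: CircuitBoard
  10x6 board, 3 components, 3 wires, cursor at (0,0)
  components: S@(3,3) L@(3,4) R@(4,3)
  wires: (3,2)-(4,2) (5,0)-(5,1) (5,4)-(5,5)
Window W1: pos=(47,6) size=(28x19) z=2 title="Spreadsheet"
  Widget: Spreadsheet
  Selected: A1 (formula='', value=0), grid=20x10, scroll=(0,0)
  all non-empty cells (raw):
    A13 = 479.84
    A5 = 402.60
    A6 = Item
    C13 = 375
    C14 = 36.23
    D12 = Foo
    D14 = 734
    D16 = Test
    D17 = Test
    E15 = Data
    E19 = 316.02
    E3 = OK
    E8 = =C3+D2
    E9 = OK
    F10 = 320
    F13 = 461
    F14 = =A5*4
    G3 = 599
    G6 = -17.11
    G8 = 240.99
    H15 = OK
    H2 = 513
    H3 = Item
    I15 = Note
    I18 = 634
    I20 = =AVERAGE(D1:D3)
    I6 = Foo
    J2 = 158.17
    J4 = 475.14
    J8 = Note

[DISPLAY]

           ┃ Spreadsheet              ┃           
           ┠──────────────────────────┨           
           ┃A1:                       ┃           
           ┃       A       B       C  ┃           
           ┃--------------------------┃           
           ┃  1      [0]       0      ┃           
           ┃  2        0       0      ┃           
           ┃  3        0       0      ┃           
           ┃  4        0       0      ┃           
           ┃  5   402.60       0      ┃           
           ┃  6 Item           0      ┃           
           ┃  7        0       0      ┃           
           ┃  8        0       0      ┃           
           ┃  9        0       0      ┃           
           ┃ 10        0       0      ┃           
           ┃ 11        0       0      ┃           
           ┃ 12        0       0      ┃           
           ┗━━━━━━━━━━━━━━━━━━━━━━━━━━┛           


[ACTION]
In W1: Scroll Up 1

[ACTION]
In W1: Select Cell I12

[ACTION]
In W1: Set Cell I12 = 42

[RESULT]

           ┃ Spreadsheet              ┃           
           ┠──────────────────────────┨           
           ┃I12: 42                   ┃           
           ┃       A       B       C  ┃           
           ┃--------------------------┃           
           ┃  1        0       0      ┃           
           ┃  2        0       0      ┃           
           ┃  3        0       0      ┃           
           ┃  4        0       0      ┃           
           ┃  5   402.60       0      ┃           
           ┃  6 Item           0      ┃           
           ┃  7        0       0      ┃           
           ┃  8        0       0      ┃           
           ┃  9        0       0      ┃           
           ┃ 10        0       0      ┃           
           ┃ 11        0       0      ┃           
           ┃ 12        0       0      ┃           
           ┗━━━━━━━━━━━━━━━━━━━━━━━━━━┛           


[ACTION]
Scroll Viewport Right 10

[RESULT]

  ┃ Spreadsheet              ┃                    
  ┠──────────────────────────┨                    
  ┃I12: 42                   ┃                    
  ┃       A       B       C  ┃                    
  ┃--------------------------┃                    
  ┃  1        0       0      ┃                    
  ┃  2        0       0      ┃                    
  ┃  3        0       0      ┃                    
  ┃  4        0       0      ┃                    
  ┃  5   402.60       0      ┃                    
  ┃  6 Item           0      ┃                    
  ┃  7        0       0      ┃                    
  ┃  8        0       0      ┃                    
  ┃  9        0       0      ┃                    
  ┃ 10        0       0      ┃                    
  ┃ 11        0       0      ┃                    
  ┃ 12        0       0      ┃                    
  ┗━━━━━━━━━━━━━━━━━━━━━━━━━━┛                    


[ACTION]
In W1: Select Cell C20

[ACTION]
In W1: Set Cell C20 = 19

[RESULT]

  ┃ Spreadsheet              ┃                    
  ┠──────────────────────────┨                    
  ┃C20: 19                   ┃                    
  ┃       A       B       C  ┃                    
  ┃--------------------------┃                    
  ┃  1        0       0      ┃                    
  ┃  2        0       0      ┃                    
  ┃  3        0       0      ┃                    
  ┃  4        0       0      ┃                    
  ┃  5   402.60       0      ┃                    
  ┃  6 Item           0      ┃                    
  ┃  7        0       0      ┃                    
  ┃  8        0       0      ┃                    
  ┃  9        0       0      ┃                    
  ┃ 10        0       0      ┃                    
  ┃ 11        0       0      ┃                    
  ┃ 12        0       0      ┃                    
  ┗━━━━━━━━━━━━━━━━━━━━━━━━━━┛                    


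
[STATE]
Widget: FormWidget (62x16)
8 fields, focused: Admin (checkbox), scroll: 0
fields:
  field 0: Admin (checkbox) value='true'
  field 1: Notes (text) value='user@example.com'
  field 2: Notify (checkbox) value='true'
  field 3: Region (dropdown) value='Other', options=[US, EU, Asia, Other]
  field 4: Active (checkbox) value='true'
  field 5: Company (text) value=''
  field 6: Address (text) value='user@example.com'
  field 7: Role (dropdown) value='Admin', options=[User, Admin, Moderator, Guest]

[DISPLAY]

> Admin:      [x]                                             
  Notes:      [user@example.com                              ]
  Notify:     [x]                                             
  Region:     [Other                                        ▼]
  Active:     [x]                                             
  Company:    [                                              ]
  Address:    [user@example.com                              ]
  Role:       [Admin                                        ▼]
                                                              
                                                              
                                                              
                                                              
                                                              
                                                              
                                                              
                                                              


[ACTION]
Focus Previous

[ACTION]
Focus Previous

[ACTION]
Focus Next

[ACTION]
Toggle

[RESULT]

  Admin:      [x]                                             
  Notes:      [user@example.com                              ]
  Notify:     [x]                                             
  Region:     [Other                                        ▼]
  Active:     [x]                                             
  Company:    [                                              ]
  Address:    [user@example.com                              ]
> Role:       [Admin                                        ▼]
                                                              
                                                              
                                                              
                                                              
                                                              
                                                              
                                                              
                                                              


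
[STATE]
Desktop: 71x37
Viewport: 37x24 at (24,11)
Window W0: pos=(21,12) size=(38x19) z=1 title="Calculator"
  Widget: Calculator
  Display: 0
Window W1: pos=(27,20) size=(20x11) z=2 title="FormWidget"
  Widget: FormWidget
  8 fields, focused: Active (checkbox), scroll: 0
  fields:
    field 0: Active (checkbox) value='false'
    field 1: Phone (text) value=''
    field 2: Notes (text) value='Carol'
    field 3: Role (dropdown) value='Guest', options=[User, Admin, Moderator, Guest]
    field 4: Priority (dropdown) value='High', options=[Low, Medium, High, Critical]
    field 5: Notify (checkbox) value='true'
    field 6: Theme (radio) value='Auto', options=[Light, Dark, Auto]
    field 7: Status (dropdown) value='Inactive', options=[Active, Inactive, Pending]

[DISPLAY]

                                     
━━━━━━━━━━━━━━━━━━━━━━━━━━━━━━━━━━┓  
alculator                         ┃  
──────────────────────────────────┨  
                                 0┃  
──┬───┬───┬───┐                   ┃  
7 │ 8 │ 9 │ ÷ │                   ┃  
──┼───┼───┼───┤                   ┃  
4 │ 5 │ 6 │ × │                   ┃  
──┼┏━━━━━━━━━━━━━━━━━━┓           ┃  
1 │┃ FormWidget       ┃           ┃  
──┼┠──────────────────┨           ┃  
0 │┃> Active:     [ ] ┃           ┃  
──┼┃  Phone:      [  ]┃           ┃  
C │┃  Notes:      [Ca]┃           ┃  
──┴┃  Role:       [G▼]┃           ┃  
   ┃  Priority:   [H▼]┃           ┃  
   ┃  Notify:     [x] ┃           ┃  
   ┃  Theme:      ( ) ┃           ┃  
━━━┗━━━━━━━━━━━━━━━━━━┛━━━━━━━━━━━┛  
                                     
                                     
                                     
                                     


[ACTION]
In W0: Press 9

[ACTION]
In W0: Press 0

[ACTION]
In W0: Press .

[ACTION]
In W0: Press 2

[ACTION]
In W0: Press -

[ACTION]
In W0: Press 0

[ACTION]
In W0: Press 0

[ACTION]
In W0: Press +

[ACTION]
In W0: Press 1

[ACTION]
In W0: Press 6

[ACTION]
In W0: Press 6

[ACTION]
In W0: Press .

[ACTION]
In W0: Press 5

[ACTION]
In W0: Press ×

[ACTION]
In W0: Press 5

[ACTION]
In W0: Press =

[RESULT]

                                     
━━━━━━━━━━━━━━━━━━━━━━━━━━━━━━━━━━┓  
alculator                         ┃  
──────────────────────────────────┨  
                            1283.5┃  
──┬───┬───┬───┐                   ┃  
7 │ 8 │ 9 │ ÷ │                   ┃  
──┼───┼───┼───┤                   ┃  
4 │ 5 │ 6 │ × │                   ┃  
──┼┏━━━━━━━━━━━━━━━━━━┓           ┃  
1 │┃ FormWidget       ┃           ┃  
──┼┠──────────────────┨           ┃  
0 │┃> Active:     [ ] ┃           ┃  
──┼┃  Phone:      [  ]┃           ┃  
C │┃  Notes:      [Ca]┃           ┃  
──┴┃  Role:       [G▼]┃           ┃  
   ┃  Priority:   [H▼]┃           ┃  
   ┃  Notify:     [x] ┃           ┃  
   ┃  Theme:      ( ) ┃           ┃  
━━━┗━━━━━━━━━━━━━━━━━━┛━━━━━━━━━━━┛  
                                     
                                     
                                     
                                     


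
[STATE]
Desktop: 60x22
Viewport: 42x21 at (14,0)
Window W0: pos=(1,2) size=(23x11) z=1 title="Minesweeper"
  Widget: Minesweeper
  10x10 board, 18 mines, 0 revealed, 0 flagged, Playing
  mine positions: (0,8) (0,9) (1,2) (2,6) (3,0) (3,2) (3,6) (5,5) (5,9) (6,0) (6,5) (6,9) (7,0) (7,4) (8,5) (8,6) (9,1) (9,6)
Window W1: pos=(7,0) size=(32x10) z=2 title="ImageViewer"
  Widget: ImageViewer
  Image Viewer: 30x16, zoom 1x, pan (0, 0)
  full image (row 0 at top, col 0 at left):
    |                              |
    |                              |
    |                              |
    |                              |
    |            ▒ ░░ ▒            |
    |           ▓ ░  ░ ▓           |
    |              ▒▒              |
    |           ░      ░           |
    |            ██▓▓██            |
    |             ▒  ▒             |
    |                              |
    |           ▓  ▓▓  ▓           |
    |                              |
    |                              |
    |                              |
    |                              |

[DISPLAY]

━━━━━━━━━━━━━━━━━━━━━━━━┓                 
Viewer                  ┃                 
────────────────────────┨                 
                        ┃                 
                        ┃                 
                        ┃                 
                        ┃                 
      ▒ ░░ ▒            ┃                 
     ▓ ░  ░ ▓           ┃                 
━━━━━━━━━━━━━━━━━━━━━━━━┛                 
         ┃                                
         ┃                                
━━━━━━━━━┛                                
                                          
                                          
                                          
                                          
                                          
                                          
                                          
                                          


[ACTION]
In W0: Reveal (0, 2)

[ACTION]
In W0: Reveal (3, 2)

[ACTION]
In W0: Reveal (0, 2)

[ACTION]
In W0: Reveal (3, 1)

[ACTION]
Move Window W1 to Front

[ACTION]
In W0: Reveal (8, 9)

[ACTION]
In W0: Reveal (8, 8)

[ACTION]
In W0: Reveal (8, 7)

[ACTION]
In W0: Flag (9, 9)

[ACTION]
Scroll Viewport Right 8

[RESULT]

━━━━━━━━━━━━━━━━━━━━┓                     
er                  ┃                     
────────────────────┨                     
                    ┃                     
                    ┃                     
                    ┃                     
                    ┃                     
  ▒ ░░ ▒            ┃                     
 ▓ ░  ░ ▓           ┃                     
━━━━━━━━━━━━━━━━━━━━┛                     
     ┃                                    
     ┃                                    
━━━━━┛                                    
                                          
                                          
                                          
                                          
                                          
                                          
                                          
                                          


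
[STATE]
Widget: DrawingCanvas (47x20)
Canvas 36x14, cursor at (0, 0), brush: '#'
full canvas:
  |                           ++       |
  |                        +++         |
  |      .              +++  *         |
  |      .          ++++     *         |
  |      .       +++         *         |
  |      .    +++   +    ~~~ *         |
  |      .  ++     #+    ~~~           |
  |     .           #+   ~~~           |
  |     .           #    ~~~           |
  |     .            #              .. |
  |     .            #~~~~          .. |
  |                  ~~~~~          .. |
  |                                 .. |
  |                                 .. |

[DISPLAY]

+                          ++                  
                        +++                    
      .              +++  *                    
      .          ++++     *                    
      .       +++         *                    
      .    +++   +    ~~~ *                    
      .  ++     #+    ~~~                      
     .           #+   ~~~                      
     .           #    ~~~                      
     .            #              ..            
     .            #~~~~          ..            
                  ~~~~~          ..            
                                 ..            
                                 ..            
                                               
                                               
                                               
                                               
                                               
                                               


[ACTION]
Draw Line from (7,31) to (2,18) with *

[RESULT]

+                          ++                  
                        +++                    
      .           ** +++  *                    
      .          +++**    *                    
      .       +++     *** *                    
      .    +++   +    ~~~***                   
      .  ++     #+    ~~~   **                 
     .           #+   ~~~     **               
     .           #    ~~~                      
     .            #              ..            
     .            #~~~~          ..            
                  ~~~~~          ..            
                                 ..            
                                 ..            
                                               
                                               
                                               
                                               
                                               
                                               


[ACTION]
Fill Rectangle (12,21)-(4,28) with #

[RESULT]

+                          ++                  
                        +++                    
      .           ** +++  *                    
      .          +++**    *                    
      .       +++    ########                  
      .    +++   +   ########                  
      .  ++     #+   ########*                 
     .           #+  ######## **               
     .           #   ########                  
     .            #  ########    ..            
     .            #~~########    ..            
                  ~~~########    ..            
                     ########    ..            
                                 ..            
                                               
                                               
                                               
                                               
                                               
                                               


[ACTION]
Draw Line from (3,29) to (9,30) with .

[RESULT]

+                          ++                  
                        +++                    
      .           ** +++  *                    
      .          +++**    *  .                 
      .       +++    ########.                 
      .    +++   +   ########.                 
      .  ++     #+   ########.                 
     .           #+  ######## .*               
     .           #   ######## .                
     .            #  ######## .  ..            
     .            #~~########    ..            
                  ~~~########    ..            
                     ########    ..            
                                 ..            
                                               
                                               
                                               
                                               
                                               
                                               


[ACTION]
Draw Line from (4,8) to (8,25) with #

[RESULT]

+                          ++                  
                        +++                    
      .           ** +++  *                    
      .          +++**    *  .                 
      . ###   +++    ########.                 
      .    ####  +   ########.                 
      .  ++    ####  ########.                 
     .           #+########## .*               
     .           #   ######## .                
     .            #  ######## .  ..            
     .            #~~########    ..            
                  ~~~########    ..            
                     ########    ..            
                                 ..            
                                               
                                               
                                               
                                               
                                               
                                               


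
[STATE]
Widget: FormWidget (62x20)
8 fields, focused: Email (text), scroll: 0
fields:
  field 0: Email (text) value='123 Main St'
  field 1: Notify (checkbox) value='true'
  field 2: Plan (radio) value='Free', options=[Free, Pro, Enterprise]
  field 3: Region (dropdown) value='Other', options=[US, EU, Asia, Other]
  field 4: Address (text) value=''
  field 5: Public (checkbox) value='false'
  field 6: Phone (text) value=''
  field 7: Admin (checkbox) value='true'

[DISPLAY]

> Email:      [123 Main St                                   ]
  Notify:     [x]                                             
  Plan:       (●) Free  ( ) Pro  ( ) Enterprise               
  Region:     [Other                                        ▼]
  Address:    [                                              ]
  Public:     [ ]                                             
  Phone:      [                                              ]
  Admin:      [x]                                             
                                                              
                                                              
                                                              
                                                              
                                                              
                                                              
                                                              
                                                              
                                                              
                                                              
                                                              
                                                              


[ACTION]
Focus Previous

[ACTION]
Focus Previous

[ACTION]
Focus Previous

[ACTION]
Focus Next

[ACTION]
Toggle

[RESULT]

  Email:      [123 Main St                                   ]
  Notify:     [x]                                             
  Plan:       (●) Free  ( ) Pro  ( ) Enterprise               
  Region:     [Other                                        ▼]
  Address:    [                                              ]
  Public:     [ ]                                             
> Phone:      [                                              ]
  Admin:      [x]                                             
                                                              
                                                              
                                                              
                                                              
                                                              
                                                              
                                                              
                                                              
                                                              
                                                              
                                                              
                                                              


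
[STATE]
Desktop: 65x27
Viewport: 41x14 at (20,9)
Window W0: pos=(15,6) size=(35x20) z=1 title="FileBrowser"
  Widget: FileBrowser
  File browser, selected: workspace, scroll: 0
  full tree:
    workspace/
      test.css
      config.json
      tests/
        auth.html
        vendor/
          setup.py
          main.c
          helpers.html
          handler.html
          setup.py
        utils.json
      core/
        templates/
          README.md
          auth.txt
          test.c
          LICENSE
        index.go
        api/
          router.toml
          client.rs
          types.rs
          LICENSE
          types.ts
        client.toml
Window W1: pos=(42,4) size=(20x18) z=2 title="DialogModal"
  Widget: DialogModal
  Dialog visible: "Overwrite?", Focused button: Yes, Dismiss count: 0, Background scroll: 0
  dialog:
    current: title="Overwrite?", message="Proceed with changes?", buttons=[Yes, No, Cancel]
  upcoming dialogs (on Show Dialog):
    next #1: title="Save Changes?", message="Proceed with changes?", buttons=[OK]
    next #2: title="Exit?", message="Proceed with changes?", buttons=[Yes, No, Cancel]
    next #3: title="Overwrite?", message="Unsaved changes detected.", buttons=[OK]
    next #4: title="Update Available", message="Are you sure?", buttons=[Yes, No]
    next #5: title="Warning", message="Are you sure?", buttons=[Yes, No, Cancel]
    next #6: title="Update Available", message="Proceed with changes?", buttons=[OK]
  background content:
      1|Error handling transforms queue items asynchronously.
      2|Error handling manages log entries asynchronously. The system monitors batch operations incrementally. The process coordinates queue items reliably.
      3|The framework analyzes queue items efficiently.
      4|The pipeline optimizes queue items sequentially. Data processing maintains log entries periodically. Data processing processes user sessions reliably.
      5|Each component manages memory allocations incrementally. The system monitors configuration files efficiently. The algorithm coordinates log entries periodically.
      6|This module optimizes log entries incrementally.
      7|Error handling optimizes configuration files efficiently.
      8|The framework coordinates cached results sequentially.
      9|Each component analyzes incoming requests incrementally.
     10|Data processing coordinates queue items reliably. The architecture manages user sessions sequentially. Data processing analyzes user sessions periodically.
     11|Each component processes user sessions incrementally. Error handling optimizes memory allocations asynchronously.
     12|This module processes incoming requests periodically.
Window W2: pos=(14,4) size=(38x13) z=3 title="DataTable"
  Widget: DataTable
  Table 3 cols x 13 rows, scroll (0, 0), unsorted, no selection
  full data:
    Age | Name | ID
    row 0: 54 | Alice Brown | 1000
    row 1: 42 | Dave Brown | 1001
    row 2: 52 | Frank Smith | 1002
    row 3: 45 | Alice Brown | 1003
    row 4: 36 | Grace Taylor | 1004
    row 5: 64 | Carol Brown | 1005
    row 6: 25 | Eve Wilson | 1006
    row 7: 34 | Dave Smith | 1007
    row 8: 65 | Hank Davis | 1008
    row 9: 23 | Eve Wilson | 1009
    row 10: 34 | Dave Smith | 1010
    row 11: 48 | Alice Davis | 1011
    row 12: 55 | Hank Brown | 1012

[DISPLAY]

lice Brown │1000               ┃work anal
ave Brown  │1001               ┃ine optim
rank Smith │1002               ┃──────┐an
lice Brown │1003               ┃rite? │mi
race Taylor│1004               ┃d with│pt
arol Brown │1005               ┃ No   │or
ve Wilson  │1006               ┃──────┘na
━━━━━━━━━━━━━━━━━━━━━━━━━━━━━━━┛essing co
                      ┃Each component pro
                      ┃This module proces
                      ┃                  
                      ┃                  
                      ┗━━━━━━━━━━━━━━━━━━
                             ┃           


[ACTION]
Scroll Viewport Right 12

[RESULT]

 Brown │1000               ┃work anal┃   
Brown  │1001               ┃ine optim┃   
 Smith │1002               ┃──────┐an┃   
 Brown │1003               ┃rite? │mi┃   
 Taylor│1004               ┃d with│pt┃   
 Brown │1005               ┃ No   │or┃   
ilson  │1006               ┃──────┘na┃   
━━━━━━━━━━━━━━━━━━━━━━━━━━━┛essing co┃   
                  ┃Each component pro┃   
                  ┃This module proces┃   
                  ┃                  ┃   
                  ┃                  ┃   
                  ┗━━━━━━━━━━━━━━━━━━┛   
                         ┃               


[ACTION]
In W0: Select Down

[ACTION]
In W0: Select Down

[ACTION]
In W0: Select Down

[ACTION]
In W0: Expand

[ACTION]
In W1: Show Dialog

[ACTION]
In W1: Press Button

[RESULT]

 Brown │1000               ┃work anal┃   
Brown  │1001               ┃ine optim┃   
 Smith │1002               ┃onent man┃   
 Brown │1003               ┃le optimi┃   
 Taylor│1004               ┃dling opt┃   
 Brown │1005               ┃work coor┃   
ilson  │1006               ┃onent ana┃   
━━━━━━━━━━━━━━━━━━━━━━━━━━━┛essing co┃   
                  ┃Each component pro┃   
                  ┃This module proces┃   
                  ┃                  ┃   
                  ┃                  ┃   
                  ┗━━━━━━━━━━━━━━━━━━┛   
                         ┃               


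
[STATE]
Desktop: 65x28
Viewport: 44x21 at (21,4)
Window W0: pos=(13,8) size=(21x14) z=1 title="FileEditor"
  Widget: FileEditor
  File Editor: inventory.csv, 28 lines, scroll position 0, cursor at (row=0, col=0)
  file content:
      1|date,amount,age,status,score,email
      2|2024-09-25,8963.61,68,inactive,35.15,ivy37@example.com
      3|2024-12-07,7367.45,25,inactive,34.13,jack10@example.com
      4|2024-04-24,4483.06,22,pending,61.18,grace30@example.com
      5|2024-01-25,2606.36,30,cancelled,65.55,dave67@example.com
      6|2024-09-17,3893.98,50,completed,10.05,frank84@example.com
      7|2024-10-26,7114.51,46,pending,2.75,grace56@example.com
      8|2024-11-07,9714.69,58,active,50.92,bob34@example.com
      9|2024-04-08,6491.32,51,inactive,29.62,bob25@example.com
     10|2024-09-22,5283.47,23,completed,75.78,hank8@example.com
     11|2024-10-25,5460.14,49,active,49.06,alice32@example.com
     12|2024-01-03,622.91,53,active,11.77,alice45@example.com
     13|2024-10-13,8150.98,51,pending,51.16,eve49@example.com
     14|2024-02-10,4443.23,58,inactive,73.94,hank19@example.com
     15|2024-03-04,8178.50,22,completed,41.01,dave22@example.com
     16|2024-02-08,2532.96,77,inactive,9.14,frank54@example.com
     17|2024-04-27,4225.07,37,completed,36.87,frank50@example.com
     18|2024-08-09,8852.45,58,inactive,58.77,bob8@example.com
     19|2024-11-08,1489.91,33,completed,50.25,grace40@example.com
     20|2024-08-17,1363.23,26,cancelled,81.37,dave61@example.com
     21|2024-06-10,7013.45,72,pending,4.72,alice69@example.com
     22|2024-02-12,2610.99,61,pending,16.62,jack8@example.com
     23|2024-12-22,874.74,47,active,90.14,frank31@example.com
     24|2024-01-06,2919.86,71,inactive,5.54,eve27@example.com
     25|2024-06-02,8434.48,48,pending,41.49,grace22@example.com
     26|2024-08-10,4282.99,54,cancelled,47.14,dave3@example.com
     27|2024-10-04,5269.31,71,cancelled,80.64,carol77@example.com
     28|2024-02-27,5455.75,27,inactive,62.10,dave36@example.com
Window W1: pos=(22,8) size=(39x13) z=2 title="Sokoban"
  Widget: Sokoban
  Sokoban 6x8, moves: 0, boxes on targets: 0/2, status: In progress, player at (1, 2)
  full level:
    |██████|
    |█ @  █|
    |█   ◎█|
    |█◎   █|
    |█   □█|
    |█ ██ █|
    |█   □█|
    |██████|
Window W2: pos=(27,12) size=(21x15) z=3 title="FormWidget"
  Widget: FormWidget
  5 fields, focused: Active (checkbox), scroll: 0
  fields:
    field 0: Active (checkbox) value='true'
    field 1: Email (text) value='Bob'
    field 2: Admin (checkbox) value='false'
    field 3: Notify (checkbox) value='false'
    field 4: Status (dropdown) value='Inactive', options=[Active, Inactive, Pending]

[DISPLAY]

                                            
                                            
                                            
                                            
━┏━━━━━━━━━━━━━━━━━━━━━━━━━━━━━━━━━━━━━┓    
i┃ Sokoban                             ┃    
─┠─────────────────────────────────────┨    
o┃██████                               ┃    
-┃█ @ ┏━━━━━━━━━━━━━━━━━━━┓            ┃    
-┃█   ┃ FormWidget        ┃            ┃    
-┃█◎  ┠───────────────────┨            ┃    
-┃█   ┃> Active:     [x]  ┃            ┃    
-┃█ ██┃  Email:      [Bob]┃            ┃    
-┃█   ┃  Admin:      [ ]  ┃            ┃    
-┃████┃  Notify:     [ ]  ┃            ┃    
-┃Move┃  Status:     [In▼]┃            ┃    
-┗━━━━┃                   ┃━━━━━━━━━━━━┛    
━━━━━━┃                   ┃                 
      ┃                   ┃                 
      ┃                   ┃                 
      ┃                   ┃                 


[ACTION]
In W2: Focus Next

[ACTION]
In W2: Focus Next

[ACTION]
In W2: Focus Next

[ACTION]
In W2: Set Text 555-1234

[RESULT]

                                            
                                            
                                            
                                            
━┏━━━━━━━━━━━━━━━━━━━━━━━━━━━━━━━━━━━━━┓    
i┃ Sokoban                             ┃    
─┠─────────────────────────────────────┨    
o┃██████                               ┃    
-┃█ @ ┏━━━━━━━━━━━━━━━━━━━┓            ┃    
-┃█   ┃ FormWidget        ┃            ┃    
-┃█◎  ┠───────────────────┨            ┃    
-┃█   ┃  Active:     [x]  ┃            ┃    
-┃█ ██┃  Email:      [Bob]┃            ┃    
-┃█   ┃  Admin:      [ ]  ┃            ┃    
-┃████┃> Notify:     [ ]  ┃            ┃    
-┃Move┃  Status:     [In▼]┃            ┃    
-┗━━━━┃                   ┃━━━━━━━━━━━━┛    
━━━━━━┃                   ┃                 
      ┃                   ┃                 
      ┃                   ┃                 
      ┃                   ┃                 


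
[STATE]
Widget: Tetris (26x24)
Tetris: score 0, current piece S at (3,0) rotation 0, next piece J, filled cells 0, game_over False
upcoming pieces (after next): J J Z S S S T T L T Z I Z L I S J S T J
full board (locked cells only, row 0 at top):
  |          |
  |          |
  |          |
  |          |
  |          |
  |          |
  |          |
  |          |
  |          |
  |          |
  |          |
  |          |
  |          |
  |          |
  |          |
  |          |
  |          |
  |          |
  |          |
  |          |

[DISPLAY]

    ░░    │Next:          
   ░░     │█              
          │███            
          │               
          │               
          │               
          │Score:         
          │0              
          │               
          │               
          │               
          │               
          │               
          │               
          │               
          │               
          │               
          │               
          │               
          │               
          │               
          │               
          │               
          │               


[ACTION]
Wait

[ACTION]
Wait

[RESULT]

          │Next:          
          │█              
    ░░    │███            
   ░░     │               
          │               
          │               
          │Score:         
          │0              
          │               
          │               
          │               
          │               
          │               
          │               
          │               
          │               
          │               
          │               
          │               
          │               
          │               
          │               
          │               
          │               


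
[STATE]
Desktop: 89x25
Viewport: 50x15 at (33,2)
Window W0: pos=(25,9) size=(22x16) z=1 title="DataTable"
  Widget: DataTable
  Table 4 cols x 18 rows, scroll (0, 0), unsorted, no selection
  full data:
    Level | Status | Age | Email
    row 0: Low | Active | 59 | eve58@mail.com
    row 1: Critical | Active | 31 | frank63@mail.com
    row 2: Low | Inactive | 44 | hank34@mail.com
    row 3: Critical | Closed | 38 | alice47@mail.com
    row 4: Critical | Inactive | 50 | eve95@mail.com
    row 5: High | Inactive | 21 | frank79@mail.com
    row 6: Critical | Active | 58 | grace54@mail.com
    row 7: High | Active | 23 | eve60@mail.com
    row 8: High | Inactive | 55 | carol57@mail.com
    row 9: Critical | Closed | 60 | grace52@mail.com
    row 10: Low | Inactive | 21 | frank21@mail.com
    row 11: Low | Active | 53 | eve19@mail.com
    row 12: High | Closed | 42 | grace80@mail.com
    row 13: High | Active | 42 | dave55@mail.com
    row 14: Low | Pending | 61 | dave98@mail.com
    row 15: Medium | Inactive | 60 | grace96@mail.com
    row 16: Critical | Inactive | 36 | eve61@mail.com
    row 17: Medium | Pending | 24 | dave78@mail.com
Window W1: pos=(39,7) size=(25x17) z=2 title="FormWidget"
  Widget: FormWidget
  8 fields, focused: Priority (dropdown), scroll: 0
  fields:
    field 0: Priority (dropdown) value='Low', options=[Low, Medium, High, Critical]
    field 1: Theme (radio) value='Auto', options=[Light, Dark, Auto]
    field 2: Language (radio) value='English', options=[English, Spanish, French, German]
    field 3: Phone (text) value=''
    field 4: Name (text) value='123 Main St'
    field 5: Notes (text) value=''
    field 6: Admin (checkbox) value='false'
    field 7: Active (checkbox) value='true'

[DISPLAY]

                                                  
                                                  
                                                  
                                                  
                                                  
      ┏━━━━━━━━━━━━━━━━━━━━━━━┓                   
      ┃ FormWidget            ┃                   
━━━━━━┠───────────────────────┨                   
ble   ┃> Priority:   [Low   ▼]┃                   
──────┃  Theme:      ( ) Light┃                   
 │Stat┃  Language:   (●) Engli┃                   
─┼────┃  Phone:      [       ]┃                   
 │Acti┃  Name:       [123 Mai]┃                   
l│Acti┃  Notes:      [       ]┃                   
 │Inac┃  Admin:      [ ]      ┃                   


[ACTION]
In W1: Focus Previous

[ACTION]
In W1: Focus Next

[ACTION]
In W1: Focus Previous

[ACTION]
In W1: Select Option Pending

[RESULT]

                                                  
                                                  
                                                  
                                                  
                                                  
      ┏━━━━━━━━━━━━━━━━━━━━━━━┓                   
      ┃ FormWidget            ┃                   
━━━━━━┠───────────────────────┨                   
ble   ┃  Priority:   [Low   ▼]┃                   
──────┃  Theme:      ( ) Light┃                   
 │Stat┃  Language:   (●) Engli┃                   
─┼────┃  Phone:      [       ]┃                   
 │Acti┃  Name:       [123 Mai]┃                   
l│Acti┃  Notes:      [       ]┃                   
 │Inac┃  Admin:      [ ]      ┃                   


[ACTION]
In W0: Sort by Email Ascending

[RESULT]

                                                  
                                                  
                                                  
                                                  
                                                  
      ┏━━━━━━━━━━━━━━━━━━━━━━━┓                   
      ┃ FormWidget            ┃                   
━━━━━━┠───────────────────────┨                   
ble   ┃  Priority:   [Low   ▼]┃                   
──────┃  Theme:      ( ) Light┃                   
 │Stat┃  Language:   (●) Engli┃                   
─┼────┃  Phone:      [       ]┃                   
l│Clos┃  Name:       [123 Mai]┃                   
 │Inac┃  Notes:      [       ]┃                   
 │Acti┃  Admin:      [ ]      ┃                   
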